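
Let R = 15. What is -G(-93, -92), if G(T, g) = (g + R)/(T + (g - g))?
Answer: -77/93 ≈ -0.82796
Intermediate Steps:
G(T, g) = (15 + g)/T (G(T, g) = (g + 15)/(T + (g - g)) = (15 + g)/(T + 0) = (15 + g)/T)
-G(-93, -92) = -(15 - 92)/(-93) = -(-1)*(-77)/93 = -1*77/93 = -77/93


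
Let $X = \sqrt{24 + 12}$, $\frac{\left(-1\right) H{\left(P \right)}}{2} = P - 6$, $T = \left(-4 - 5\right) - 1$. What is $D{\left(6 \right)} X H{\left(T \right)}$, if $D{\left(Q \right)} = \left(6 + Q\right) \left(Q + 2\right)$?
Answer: $18432$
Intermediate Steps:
$T = -10$ ($T = -9 - 1 = -10$)
$H{\left(P \right)} = 12 - 2 P$ ($H{\left(P \right)} = - 2 \left(P - 6\right) = - 2 \left(-6 + P\right) = 12 - 2 P$)
$X = 6$ ($X = \sqrt{36} = 6$)
$D{\left(Q \right)} = \left(2 + Q\right) \left(6 + Q\right)$ ($D{\left(Q \right)} = \left(6 + Q\right) \left(2 + Q\right) = \left(2 + Q\right) \left(6 + Q\right)$)
$D{\left(6 \right)} X H{\left(T \right)} = \left(12 + 6^{2} + 8 \cdot 6\right) 6 \left(12 - -20\right) = \left(12 + 36 + 48\right) 6 \left(12 + 20\right) = 96 \cdot 6 \cdot 32 = 576 \cdot 32 = 18432$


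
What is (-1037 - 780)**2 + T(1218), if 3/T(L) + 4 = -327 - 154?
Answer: 1601222162/485 ≈ 3.3015e+6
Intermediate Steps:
T(L) = -3/485 (T(L) = 3/(-4 + (-327 - 154)) = 3/(-4 - 481) = 3/(-485) = 3*(-1/485) = -3/485)
(-1037 - 780)**2 + T(1218) = (-1037 - 780)**2 - 3/485 = (-1817)**2 - 3/485 = 3301489 - 3/485 = 1601222162/485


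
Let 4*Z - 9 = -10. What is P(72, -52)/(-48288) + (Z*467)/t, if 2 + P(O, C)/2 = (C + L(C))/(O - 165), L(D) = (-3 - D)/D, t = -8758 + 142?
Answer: 570474539/41916977856 ≈ 0.013610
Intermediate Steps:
Z = -¼ (Z = 9/4 + (¼)*(-10) = 9/4 - 5/2 = -¼ ≈ -0.25000)
t = -8616
L(D) = (-3 - D)/D
P(O, C) = -4 + 2*(C + (-3 - C)/C)/(-165 + O) (P(O, C) = -4 + 2*((C + (-3 - C)/C)/(O - 165)) = -4 + 2*((C + (-3 - C)/C)/(-165 + O)) = -4 + 2*(C + (-3 - C)/C)/(-165 + O))
P(72, -52)/(-48288) + (Z*467)/t = (2*(-3 - 1*(-52) - 52*(330 - 52 - 2*72))/(-52*(-165 + 72)))/(-48288) - ¼*467/(-8616) = (2*(-1/52)*(-3 + 52 - 52*(330 - 52 - 144))/(-93))*(-1/48288) - 467/4*(-1/8616) = (2*(-1/52)*(-1/93)*(-3 + 52 - 52*134))*(-1/48288) + 467/34464 = (2*(-1/52)*(-1/93)*(-3 + 52 - 6968))*(-1/48288) + 467/34464 = (2*(-1/52)*(-1/93)*(-6919))*(-1/48288) + 467/34464 = -6919/2418*(-1/48288) + 467/34464 = 6919/116760384 + 467/34464 = 570474539/41916977856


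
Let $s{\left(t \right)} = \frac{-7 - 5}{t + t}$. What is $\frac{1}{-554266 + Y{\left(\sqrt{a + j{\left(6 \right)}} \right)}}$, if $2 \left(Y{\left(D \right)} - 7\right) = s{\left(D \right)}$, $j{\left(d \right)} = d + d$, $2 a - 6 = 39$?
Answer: $- \frac{4249319}{2355223299619} + \frac{\sqrt{138}}{7065669898857} \approx -1.8042 \cdot 10^{-6}$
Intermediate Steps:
$a = \frac{45}{2}$ ($a = 3 + \frac{1}{2} \cdot 39 = 3 + \frac{39}{2} = \frac{45}{2} \approx 22.5$)
$j{\left(d \right)} = 2 d$
$s{\left(t \right)} = - \frac{6}{t}$ ($s{\left(t \right)} = - \frac{12}{2 t} = - 12 \frac{1}{2 t} = - \frac{6}{t}$)
$Y{\left(D \right)} = 7 - \frac{3}{D}$ ($Y{\left(D \right)} = 7 + \frac{\left(-6\right) \frac{1}{D}}{2} = 7 - \frac{3}{D}$)
$\frac{1}{-554266 + Y{\left(\sqrt{a + j{\left(6 \right)}} \right)}} = \frac{1}{-554266 + \left(7 - \frac{3}{\sqrt{\frac{45}{2} + 2 \cdot 6}}\right)} = \frac{1}{-554266 + \left(7 - \frac{3}{\sqrt{\frac{45}{2} + 12}}\right)} = \frac{1}{-554266 + \left(7 - \frac{3}{\sqrt{\frac{69}{2}}}\right)} = \frac{1}{-554266 + \left(7 - \frac{3}{\frac{1}{2} \sqrt{138}}\right)} = \frac{1}{-554266 + \left(7 - 3 \frac{\sqrt{138}}{69}\right)} = \frac{1}{-554266 + \left(7 - \frac{\sqrt{138}}{23}\right)} = \frac{1}{-554259 - \frac{\sqrt{138}}{23}}$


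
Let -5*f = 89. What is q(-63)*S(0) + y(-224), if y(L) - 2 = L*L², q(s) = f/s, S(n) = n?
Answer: -11239422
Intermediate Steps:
f = -89/5 (f = -⅕*89 = -89/5 ≈ -17.800)
q(s) = -89/(5*s)
y(L) = 2 + L³ (y(L) = 2 + L*L² = 2 + L³)
q(-63)*S(0) + y(-224) = -89/5/(-63)*0 + (2 + (-224)³) = -89/5*(-1/63)*0 + (2 - 11239424) = (89/315)*0 - 11239422 = 0 - 11239422 = -11239422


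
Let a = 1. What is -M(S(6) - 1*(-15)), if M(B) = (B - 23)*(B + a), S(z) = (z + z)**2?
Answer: -21760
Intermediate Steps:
S(z) = 4*z**2 (S(z) = (2*z)**2 = 4*z**2)
M(B) = (1 + B)*(-23 + B) (M(B) = (B - 23)*(B + 1) = (-23 + B)*(1 + B) = (1 + B)*(-23 + B))
-M(S(6) - 1*(-15)) = -(-23 + (4*6**2 - 1*(-15))**2 - 22*(4*6**2 - 1*(-15))) = -(-23 + (4*36 + 15)**2 - 22*(4*36 + 15)) = -(-23 + (144 + 15)**2 - 22*(144 + 15)) = -(-23 + 159**2 - 22*159) = -(-23 + 25281 - 3498) = -1*21760 = -21760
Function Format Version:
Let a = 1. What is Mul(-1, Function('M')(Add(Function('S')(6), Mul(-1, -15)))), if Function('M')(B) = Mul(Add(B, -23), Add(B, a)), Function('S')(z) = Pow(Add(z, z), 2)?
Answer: -21760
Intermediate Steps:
Function('S')(z) = Mul(4, Pow(z, 2)) (Function('S')(z) = Pow(Mul(2, z), 2) = Mul(4, Pow(z, 2)))
Function('M')(B) = Mul(Add(1, B), Add(-23, B)) (Function('M')(B) = Mul(Add(B, -23), Add(B, 1)) = Mul(Add(-23, B), Add(1, B)) = Mul(Add(1, B), Add(-23, B)))
Mul(-1, Function('M')(Add(Function('S')(6), Mul(-1, -15)))) = Mul(-1, Add(-23, Pow(Add(Mul(4, Pow(6, 2)), Mul(-1, -15)), 2), Mul(-22, Add(Mul(4, Pow(6, 2)), Mul(-1, -15))))) = Mul(-1, Add(-23, Pow(Add(Mul(4, 36), 15), 2), Mul(-22, Add(Mul(4, 36), 15)))) = Mul(-1, Add(-23, Pow(Add(144, 15), 2), Mul(-22, Add(144, 15)))) = Mul(-1, Add(-23, Pow(159, 2), Mul(-22, 159))) = Mul(-1, Add(-23, 25281, -3498)) = Mul(-1, 21760) = -21760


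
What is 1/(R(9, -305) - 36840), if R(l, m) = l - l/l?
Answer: -1/36832 ≈ -2.7150e-5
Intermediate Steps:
R(l, m) = -1 + l (R(l, m) = l - 1*1 = l - 1 = -1 + l)
1/(R(9, -305) - 36840) = 1/((-1 + 9) - 36840) = 1/(8 - 36840) = 1/(-36832) = -1/36832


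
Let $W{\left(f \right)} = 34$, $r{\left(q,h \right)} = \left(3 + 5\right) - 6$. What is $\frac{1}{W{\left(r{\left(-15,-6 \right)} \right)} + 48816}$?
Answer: $\frac{1}{48850} \approx 2.0471 \cdot 10^{-5}$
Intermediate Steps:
$r{\left(q,h \right)} = 2$ ($r{\left(q,h \right)} = 8 - 6 = 2$)
$\frac{1}{W{\left(r{\left(-15,-6 \right)} \right)} + 48816} = \frac{1}{34 + 48816} = \frac{1}{48850}$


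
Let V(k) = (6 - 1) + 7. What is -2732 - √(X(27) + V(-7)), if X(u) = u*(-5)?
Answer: -2732 - I*√123 ≈ -2732.0 - 11.091*I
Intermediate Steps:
X(u) = -5*u
V(k) = 12 (V(k) = 5 + 7 = 12)
-2732 - √(X(27) + V(-7)) = -2732 - √(-5*27 + 12) = -2732 - √(-135 + 12) = -2732 - √(-123) = -2732 - I*√123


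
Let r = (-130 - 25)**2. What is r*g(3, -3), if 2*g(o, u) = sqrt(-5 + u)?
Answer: 24025*I*sqrt(2) ≈ 33977.0*I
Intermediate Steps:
g(o, u) = sqrt(-5 + u)/2
r = 24025 (r = (-155)**2 = 24025)
r*g(3, -3) = 24025*(sqrt(-5 - 3)/2) = 24025*(sqrt(-8)/2) = 24025*((2*I*sqrt(2))/2) = 24025*(I*sqrt(2)) = 24025*I*sqrt(2)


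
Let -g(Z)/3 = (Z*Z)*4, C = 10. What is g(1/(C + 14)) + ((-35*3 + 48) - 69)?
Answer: -6049/48 ≈ -126.02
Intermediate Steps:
g(Z) = -12*Z**2 (g(Z) = -3*Z*Z*4 = -3*Z**2*4 = -12*Z**2)
g(1/(C + 14)) + ((-35*3 + 48) - 69) = -12/(10 + 14)**2 + ((-35*3 + 48) - 69) = -12*(1/24)**2 + ((-105 + 48) - 69) = -12*(1/24)**2 + (-57 - 69) = -12*1/576 - 126 = -1/48 - 126 = -6049/48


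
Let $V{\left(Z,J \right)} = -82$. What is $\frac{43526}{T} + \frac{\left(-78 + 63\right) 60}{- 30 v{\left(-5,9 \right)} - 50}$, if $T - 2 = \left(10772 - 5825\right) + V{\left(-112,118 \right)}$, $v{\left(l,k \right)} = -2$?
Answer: $- \frac{394504}{4867} \approx -81.057$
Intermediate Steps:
$T = 4867$ ($T = 2 + \left(\left(10772 - 5825\right) - 82\right) = 2 + \left(4947 - 82\right) = 2 + 4865 = 4867$)
$\frac{43526}{T} + \frac{\left(-78 + 63\right) 60}{- 30 v{\left(-5,9 \right)} - 50} = \frac{43526}{4867} + \frac{\left(-78 + 63\right) 60}{\left(-30\right) \left(-2\right) - 50} = 43526 \cdot \frac{1}{4867} + \frac{\left(-15\right) 60}{60 - 50} = \frac{43526}{4867} - \frac{900}{10} = \frac{43526}{4867} - 90 = - \frac{394504}{4867}$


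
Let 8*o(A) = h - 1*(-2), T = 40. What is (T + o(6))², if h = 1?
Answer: 104329/64 ≈ 1630.1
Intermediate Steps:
o(A) = 3/8 (o(A) = (1 - 1*(-2))/8 = (1 + 2)/8 = (⅛)*3 = 3/8)
(T + o(6))² = (40 + 3/8)² = (323/8)² = 104329/64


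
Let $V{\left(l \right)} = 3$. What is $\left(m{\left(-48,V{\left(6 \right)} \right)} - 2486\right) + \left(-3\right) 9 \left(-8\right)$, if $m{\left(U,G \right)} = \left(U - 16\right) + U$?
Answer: $-2382$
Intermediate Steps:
$m{\left(U,G \right)} = -16 + 2 U$ ($m{\left(U,G \right)} = \left(-16 + U\right) + U = -16 + 2 U$)
$\left(m{\left(-48,V{\left(6 \right)} \right)} - 2486\right) + \left(-3\right) 9 \left(-8\right) = \left(\left(-16 + 2 \left(-48\right)\right) - 2486\right) + \left(-3\right) 9 \left(-8\right) = \left(\left(-16 - 96\right) - 2486\right) - -216 = \left(-112 - 2486\right) + 216 = -2598 + 216 = -2382$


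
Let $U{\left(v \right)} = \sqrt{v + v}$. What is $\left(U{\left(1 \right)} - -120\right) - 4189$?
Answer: $-4069 + \sqrt{2} \approx -4067.6$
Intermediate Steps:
$U{\left(v \right)} = \sqrt{2} \sqrt{v}$ ($U{\left(v \right)} = \sqrt{2 v} = \sqrt{2} \sqrt{v}$)
$\left(U{\left(1 \right)} - -120\right) - 4189 = \left(\sqrt{2} \sqrt{1} - -120\right) - 4189 = \left(\sqrt{2} \cdot 1 + 120\right) - 4189 = \left(\sqrt{2} + 120\right) - 4189 = \left(120 + \sqrt{2}\right) - 4189 = -4069 + \sqrt{2}$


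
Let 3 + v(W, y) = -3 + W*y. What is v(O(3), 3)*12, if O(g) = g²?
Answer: 252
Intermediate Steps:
v(W, y) = -6 + W*y (v(W, y) = -3 + (-3 + W*y) = -6 + W*y)
v(O(3), 3)*12 = (-6 + 3²*3)*12 = (-6 + 9*3)*12 = (-6 + 27)*12 = 21*12 = 252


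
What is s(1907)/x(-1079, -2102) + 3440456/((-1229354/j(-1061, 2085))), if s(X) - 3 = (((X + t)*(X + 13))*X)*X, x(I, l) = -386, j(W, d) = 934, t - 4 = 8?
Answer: -8236156403466194543/237265322 ≈ -3.4713e+10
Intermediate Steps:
t = 12 (t = 4 + 8 = 12)
s(X) = 3 + X²*(12 + X)*(13 + X) (s(X) = 3 + (((X + 12)*(X + 13))*X)*X = 3 + (((12 + X)*(13 + X))*X)*X = 3 + (X*(12 + X)*(13 + X))*X = 3 + X²*(12 + X)*(13 + X))
s(1907)/x(-1079, -2102) + 3440456/((-1229354/j(-1061, 2085))) = (3 + 1907⁴ + 25*1907³ + 156*1907²)/(-386) + 3440456/((-1229354/934)) = (3 + 13225215949201 + 25*6935089643 + 156*3636649)*(-1/386) + 3440456/((-1229354*1/934)) = (3 + 13225215949201 + 173377241075 + 567317244)*(-1/386) + 3440456/(-614677/467) = 13399160507523*(-1/386) + 3440456*(-467/614677) = -13399160507523/386 - 1606692952/614677 = -8236156403466194543/237265322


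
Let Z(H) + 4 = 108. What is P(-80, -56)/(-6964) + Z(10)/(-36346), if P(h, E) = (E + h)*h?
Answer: -49521092/31639193 ≈ -1.5652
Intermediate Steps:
P(h, E) = h*(E + h)
Z(H) = 104 (Z(H) = -4 + 108 = 104)
P(-80, -56)/(-6964) + Z(10)/(-36346) = -80*(-56 - 80)/(-6964) + 104/(-36346) = -80*(-136)*(-1/6964) + 104*(-1/36346) = 10880*(-1/6964) - 52/18173 = -2720/1741 - 52/18173 = -49521092/31639193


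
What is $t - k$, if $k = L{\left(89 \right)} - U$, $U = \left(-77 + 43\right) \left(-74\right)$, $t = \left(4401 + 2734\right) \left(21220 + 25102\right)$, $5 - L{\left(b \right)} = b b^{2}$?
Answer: $331214950$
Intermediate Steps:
$L{\left(b \right)} = 5 - b^{3}$ ($L{\left(b \right)} = 5 - b b^{2} = 5 - b^{3}$)
$t = 330507470$ ($t = 7135 \cdot 46322 = 330507470$)
$U = 2516$ ($U = \left(-34\right) \left(-74\right) = 2516$)
$k = -707480$ ($k = \left(5 - 89^{3}\right) - 2516 = \left(5 - 704969\right) - 2516 = -704964 - 2516 = -707480$)
$t - k = 330507470 - -707480 = 330507470 + 707480 = 331214950$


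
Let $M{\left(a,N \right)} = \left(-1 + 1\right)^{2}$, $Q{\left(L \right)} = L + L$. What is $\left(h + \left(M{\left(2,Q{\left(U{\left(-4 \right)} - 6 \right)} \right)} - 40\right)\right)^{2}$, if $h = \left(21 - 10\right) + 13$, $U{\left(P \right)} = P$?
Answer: $256$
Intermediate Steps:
$h = 24$ ($h = 11 + 13 = 24$)
$Q{\left(L \right)} = 2 L$
$M{\left(a,N \right)} = 0$ ($M{\left(a,N \right)} = 0^{2} = 0$)
$\left(h + \left(M{\left(2,Q{\left(U{\left(-4 \right)} - 6 \right)} \right)} - 40\right)\right)^{2} = \left(24 + \left(0 - 40\right)\right)^{2} = \left(24 - 40\right)^{2} = \left(-16\right)^{2} = 256$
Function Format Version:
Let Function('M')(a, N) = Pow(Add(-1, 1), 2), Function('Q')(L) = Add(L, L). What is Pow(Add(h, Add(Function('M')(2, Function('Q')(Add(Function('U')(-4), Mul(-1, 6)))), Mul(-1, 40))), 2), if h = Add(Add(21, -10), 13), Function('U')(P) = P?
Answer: 256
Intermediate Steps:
h = 24 (h = Add(11, 13) = 24)
Function('Q')(L) = Mul(2, L)
Function('M')(a, N) = 0 (Function('M')(a, N) = Pow(0, 2) = 0)
Pow(Add(h, Add(Function('M')(2, Function('Q')(Add(Function('U')(-4), Mul(-1, 6)))), Mul(-1, 40))), 2) = Pow(Add(24, Add(0, Mul(-1, 40))), 2) = Pow(Add(24, Add(0, -40)), 2) = Pow(Add(24, -40), 2) = Pow(-16, 2) = 256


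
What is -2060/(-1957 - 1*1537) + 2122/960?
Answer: 2347967/838560 ≈ 2.8000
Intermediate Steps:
-2060/(-1957 - 1*1537) + 2122/960 = -2060/(-1957 - 1537) + 2122*(1/960) = -2060/(-3494) + 1061/480 = -2060*(-1/3494) + 1061/480 = 1030/1747 + 1061/480 = 2347967/838560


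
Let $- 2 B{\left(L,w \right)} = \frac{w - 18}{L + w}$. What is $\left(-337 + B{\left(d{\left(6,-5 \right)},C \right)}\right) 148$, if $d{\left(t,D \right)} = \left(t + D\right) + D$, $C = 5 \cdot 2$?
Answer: $- \frac{149332}{3} \approx -49777.0$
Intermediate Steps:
$C = 10$
$d{\left(t,D \right)} = t + 2 D$ ($d{\left(t,D \right)} = \left(D + t\right) + D = t + 2 D$)
$B{\left(L,w \right)} = - \frac{-18 + w}{2 \left(L + w\right)}$ ($B{\left(L,w \right)} = - \frac{\left(w - 18\right) \frac{1}{L + w}}{2} = - \frac{\left(-18 + w\right) \frac{1}{L + w}}{2} = - \frac{\frac{1}{L + w} \left(-18 + w\right)}{2} = - \frac{-18 + w}{2 \left(L + w\right)}$)
$\left(-337 + B{\left(d{\left(6,-5 \right)},C \right)}\right) 148 = \left(-337 + \frac{9 - 5}{\left(6 + 2 \left(-5\right)\right) + 10}\right) 148 = \left(-337 + \frac{9 - 5}{\left(6 - 10\right) + 10}\right) 148 = \left(-337 + \frac{1}{-4 + 10} \cdot 4\right) 148 = \left(-337 + \frac{1}{6} \cdot 4\right) 148 = \left(-337 + \frac{2}{3}\right) 148 = \left(- \frac{1009}{3}\right) 148 = - \frac{149332}{3}$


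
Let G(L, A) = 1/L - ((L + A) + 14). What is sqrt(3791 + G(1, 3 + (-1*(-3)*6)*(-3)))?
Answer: 2*sqrt(957) ≈ 61.871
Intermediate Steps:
G(L, A) = -14 + 1/L - A - L (G(L, A) = 1/L - ((A + L) + 14) = 1/L - (14 + A + L) = 1/L + (-14 - A - L) = -14 + 1/L - A - L)
sqrt(3791 + G(1, 3 + (-1*(-3)*6)*(-3))) = sqrt(3791 + (-14 + 1/1 - (3 + (-1*(-3)*6)*(-3)) - 1*1)) = sqrt(3791 + (-14 + 1 - (3 + (3*6)*(-3)) - 1)) = sqrt(3791 + (-14 + 1 - (3 + 18*(-3)) - 1)) = sqrt(3791 + (-14 + 1 - (3 - 54) - 1)) = sqrt(3791 + (-14 + 1 - 1*(-51) - 1)) = sqrt(3791 + (-14 + 1 + 51 - 1)) = sqrt(3791 + 37) = sqrt(3828) = 2*sqrt(957)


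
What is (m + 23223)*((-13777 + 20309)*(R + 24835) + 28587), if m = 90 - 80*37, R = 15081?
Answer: 5307246224347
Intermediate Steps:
m = -2870 (m = 90 - 2960 = -2870)
(m + 23223)*((-13777 + 20309)*(R + 24835) + 28587) = (-2870 + 23223)*((-13777 + 20309)*(15081 + 24835) + 28587) = 20353*(6532*39916 + 28587) = 20353*(260731312 + 28587) = 20353*260759899 = 5307246224347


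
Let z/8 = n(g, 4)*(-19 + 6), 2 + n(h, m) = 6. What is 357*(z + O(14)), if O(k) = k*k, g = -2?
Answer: -78540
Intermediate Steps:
n(h, m) = 4 (n(h, m) = -2 + 6 = 4)
O(k) = k²
z = -416 (z = 8*(4*(-19 + 6)) = 8*(4*(-13)) = 8*(-52) = -416)
357*(z + O(14)) = 357*(-416 + 14²) = 357*(-416 + 196) = 357*(-220) = -78540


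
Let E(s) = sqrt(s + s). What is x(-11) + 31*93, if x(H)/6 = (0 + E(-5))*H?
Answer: 2883 - 66*I*sqrt(10) ≈ 2883.0 - 208.71*I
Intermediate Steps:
E(s) = sqrt(2)*sqrt(s) (E(s) = sqrt(2*s) = sqrt(2)*sqrt(s))
x(H) = 6*I*H*sqrt(10) (x(H) = 6*((0 + sqrt(2)*sqrt(-5))*H) = 6*((0 + sqrt(2)*(I*sqrt(5)))*H) = 6*((0 + I*sqrt(10))*H) = 6*((I*sqrt(10))*H) = 6*(I*H*sqrt(10)) = 6*I*H*sqrt(10))
x(-11) + 31*93 = 6*I*(-11)*sqrt(10) + 31*93 = -66*I*sqrt(10) + 2883 = 2883 - 66*I*sqrt(10)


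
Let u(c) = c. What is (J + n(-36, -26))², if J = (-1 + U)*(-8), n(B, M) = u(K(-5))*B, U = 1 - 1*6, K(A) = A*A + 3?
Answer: 921600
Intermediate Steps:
K(A) = 3 + A² (K(A) = A² + 3 = 3 + A²)
U = -5 (U = 1 - 6 = -5)
n(B, M) = 28*B (n(B, M) = (3 + (-5)²)*B = (3 + 25)*B = 28*B)
J = 48 (J = (-1 - 5)*(-8) = -6*(-8) = 48)
(J + n(-36, -26))² = (48 + 28*(-36))² = (48 - 1008)² = (-960)² = 921600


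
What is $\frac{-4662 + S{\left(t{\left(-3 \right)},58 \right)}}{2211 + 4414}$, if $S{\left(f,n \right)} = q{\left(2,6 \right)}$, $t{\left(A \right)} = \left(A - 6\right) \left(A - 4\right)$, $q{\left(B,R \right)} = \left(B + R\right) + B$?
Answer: $- \frac{4652}{6625} \approx -0.70219$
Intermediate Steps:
$q{\left(B,R \right)} = R + 2 B$
$t{\left(A \right)} = \left(-6 + A\right) \left(-4 + A\right)$
$S{\left(f,n \right)} = 10$ ($S{\left(f,n \right)} = 6 + 2 \cdot 2 = 6 + 4 = 10$)
$\frac{-4662 + S{\left(t{\left(-3 \right)},58 \right)}}{2211 + 4414} = \frac{-4662 + 10}{2211 + 4414} = - \frac{4652}{6625}$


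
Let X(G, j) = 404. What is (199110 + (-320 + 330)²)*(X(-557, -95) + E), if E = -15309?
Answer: -2969225050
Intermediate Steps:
(199110 + (-320 + 330)²)*(X(-557, -95) + E) = (199110 + (-320 + 330)²)*(404 - 15309) = (199110 + 10²)*(-14905) = (199110 + 100)*(-14905) = 199210*(-14905) = -2969225050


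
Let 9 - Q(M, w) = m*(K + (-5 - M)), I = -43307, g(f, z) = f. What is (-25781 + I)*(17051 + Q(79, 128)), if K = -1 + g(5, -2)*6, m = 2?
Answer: -1186240960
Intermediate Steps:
K = 29 (K = -1 + 5*6 = -1 + 30 = 29)
Q(M, w) = -39 + 2*M (Q(M, w) = 9 - 2*(29 + (-5 - M)) = 9 - 2*(24 - M) = 9 - (48 - 2*M) = 9 + (-48 + 2*M) = -39 + 2*M)
(-25781 + I)*(17051 + Q(79, 128)) = (-25781 - 43307)*(17051 + (-39 + 2*79)) = -69088*(17051 + (-39 + 158)) = -69088*(17051 + 119) = -69088*17170 = -1186240960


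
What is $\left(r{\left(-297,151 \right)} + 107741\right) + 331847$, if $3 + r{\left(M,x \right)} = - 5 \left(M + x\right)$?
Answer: $440315$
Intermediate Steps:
$r{\left(M,x \right)} = -3 - 5 M - 5 x$ ($r{\left(M,x \right)} = -3 - 5 \left(M + x\right) = -3 - \left(5 M + 5 x\right) = -3 - 5 M - 5 x$)
$\left(r{\left(-297,151 \right)} + 107741\right) + 331847 = \left(\left(-3 - -1485 - 755\right) + 107741\right) + 331847 = \left(\left(-3 + 1485 - 755\right) + 107741\right) + 331847 = \left(727 + 107741\right) + 331847 = 108468 + 331847 = 440315$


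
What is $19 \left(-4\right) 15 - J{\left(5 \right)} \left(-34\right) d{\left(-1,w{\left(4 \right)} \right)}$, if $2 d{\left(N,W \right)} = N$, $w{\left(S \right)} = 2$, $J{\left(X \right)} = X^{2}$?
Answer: $-1565$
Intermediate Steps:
$d{\left(N,W \right)} = \frac{N}{2}$
$19 \left(-4\right) 15 - J{\left(5 \right)} \left(-34\right) d{\left(-1,w{\left(4 \right)} \right)} = 19 \left(-4\right) 15 - 5^{2} \left(-34\right) \frac{1}{2} \left(-1\right) = \left(-76\right) 15 - 25 \left(-34\right) \left(- \frac{1}{2}\right) = -1140 - \left(-850\right) \left(- \frac{1}{2}\right) = -1140 - 425 = -1565$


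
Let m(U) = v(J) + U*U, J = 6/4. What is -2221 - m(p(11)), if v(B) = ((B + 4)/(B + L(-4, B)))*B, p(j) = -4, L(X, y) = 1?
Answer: -22403/10 ≈ -2240.3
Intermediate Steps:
J = 3/2 (J = 6*(¼) = 3/2 ≈ 1.5000)
v(B) = B*(4 + B)/(1 + B) (v(B) = ((B + 4)/(B + 1))*B = ((4 + B)/(1 + B))*B = B*(4 + B)/(1 + B))
m(U) = 33/10 + U² (m(U) = 3*(4 + 3/2)/(2*(1 + 3/2)) + U*U = (3/2)*(11/2)/(5/2) + U² = (3/2)*(⅖)*(11/2) + U² = 33/10 + U²)
-2221 - m(p(11)) = -2221 - (33/10 + (-4)²) = -2221 - (33/10 + 16) = -2221 - 1*193/10 = -2221 - 193/10 = -22403/10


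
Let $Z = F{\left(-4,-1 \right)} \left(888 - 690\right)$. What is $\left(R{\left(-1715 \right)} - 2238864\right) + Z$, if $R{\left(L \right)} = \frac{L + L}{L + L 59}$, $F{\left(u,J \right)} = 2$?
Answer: $- \frac{67154039}{30} \approx -2.2385 \cdot 10^{6}$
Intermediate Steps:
$R{\left(L \right)} = \frac{1}{30}$ ($R{\left(L \right)} = \frac{2 L}{L + 59 L} = \frac{2 L}{60 L} = 2 L \frac{1}{60 L} = \frac{1}{30}$)
$Z = 396$ ($Z = 2 \left(888 - 690\right) = 2 \cdot 198 = 396$)
$\left(R{\left(-1715 \right)} - 2238864\right) + Z = \left(\frac{1}{30} - 2238864\right) + 396 = - \frac{67165919}{30} + 396 = - \frac{67154039}{30}$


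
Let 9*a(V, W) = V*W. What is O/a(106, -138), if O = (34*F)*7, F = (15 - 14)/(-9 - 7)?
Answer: 357/39008 ≈ 0.0091520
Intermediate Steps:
F = -1/16 (F = 1/(-16) = 1*(-1/16) = -1/16 ≈ -0.062500)
a(V, W) = V*W/9 (a(V, W) = (V*W)/9 = V*W/9)
O = -119/8 (O = (34*(-1/16))*7 = -17/8*7 = -119/8 ≈ -14.875)
O/a(106, -138) = -119/(8*((1/9)*106*(-138))) = -119/(8*(-4876/3)) = -119/8*(-3/4876) = 357/39008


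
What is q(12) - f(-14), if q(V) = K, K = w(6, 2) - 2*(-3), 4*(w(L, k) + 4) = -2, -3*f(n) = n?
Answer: -19/6 ≈ -3.1667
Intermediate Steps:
f(n) = -n/3
w(L, k) = -9/2 (w(L, k) = -4 + (¼)*(-2) = -4 - ½ = -9/2)
K = 3/2 (K = -9/2 - 2*(-3) = -9/2 + 6 = 3/2 ≈ 1.5000)
q(V) = 3/2
q(12) - f(-14) = 3/2 - (-1)*(-14)/3 = 3/2 - 1*14/3 = 3/2 - 14/3 = -19/6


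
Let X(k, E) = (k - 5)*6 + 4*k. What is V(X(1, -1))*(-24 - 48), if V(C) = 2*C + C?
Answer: 4320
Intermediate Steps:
X(k, E) = -30 + 10*k (X(k, E) = (-5 + k)*6 + 4*k = (-30 + 6*k) + 4*k = -30 + 10*k)
V(C) = 3*C
V(X(1, -1))*(-24 - 48) = (3*(-30 + 10*1))*(-24 - 48) = (3*(-30 + 10))*(-72) = (3*(-20))*(-72) = -60*(-72) = 4320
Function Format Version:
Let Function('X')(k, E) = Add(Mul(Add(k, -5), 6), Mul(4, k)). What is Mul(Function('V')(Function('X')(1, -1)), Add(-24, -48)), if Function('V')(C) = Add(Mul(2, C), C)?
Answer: 4320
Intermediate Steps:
Function('X')(k, E) = Add(-30, Mul(10, k)) (Function('X')(k, E) = Add(Mul(Add(-5, k), 6), Mul(4, k)) = Add(Add(-30, Mul(6, k)), Mul(4, k)) = Add(-30, Mul(10, k)))
Function('V')(C) = Mul(3, C)
Mul(Function('V')(Function('X')(1, -1)), Add(-24, -48)) = Mul(Mul(3, Add(-30, Mul(10, 1))), Add(-24, -48)) = Mul(Mul(3, Add(-30, 10)), -72) = Mul(Mul(3, -20), -72) = Mul(-60, -72) = 4320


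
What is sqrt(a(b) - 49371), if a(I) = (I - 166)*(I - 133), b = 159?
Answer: I*sqrt(49553) ≈ 222.6*I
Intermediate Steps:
a(I) = (-166 + I)*(-133 + I)
sqrt(a(b) - 49371) = sqrt((22078 + 159**2 - 299*159) - 49371) = sqrt((22078 + 25281 - 47541) - 49371) = sqrt(-182 - 49371) = sqrt(-49553) = I*sqrt(49553)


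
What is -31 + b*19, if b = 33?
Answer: 596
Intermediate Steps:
-31 + b*19 = -31 + 33*19 = -31 + 627 = 596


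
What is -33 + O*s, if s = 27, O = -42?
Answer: -1167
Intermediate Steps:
-33 + O*s = -33 - 42*27 = -33 - 1134 = -1167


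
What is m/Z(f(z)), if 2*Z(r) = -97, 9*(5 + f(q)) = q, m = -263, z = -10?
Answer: 526/97 ≈ 5.4227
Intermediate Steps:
f(q) = -5 + q/9
Z(r) = -97/2 (Z(r) = (½)*(-97) = -97/2)
m/Z(f(z)) = -263/(-97/2) = -263*(-2/97) = 526/97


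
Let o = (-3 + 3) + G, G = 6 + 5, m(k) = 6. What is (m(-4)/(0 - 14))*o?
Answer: -33/7 ≈ -4.7143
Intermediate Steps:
G = 11
o = 11 (o = (-3 + 3) + 11 = 0 + 11 = 11)
(m(-4)/(0 - 14))*o = (6/(0 - 14))*11 = (6/(-14))*11 = -1/14*6*11 = -3/7*11 = -33/7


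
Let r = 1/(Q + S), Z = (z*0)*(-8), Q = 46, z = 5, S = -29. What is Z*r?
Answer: 0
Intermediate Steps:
Z = 0 (Z = (5*0)*(-8) = 0*(-8) = 0)
r = 1/17 (r = 1/(46 - 29) = 1/17 ≈ 0.058824)
Z*r = 0*(1/17) = 0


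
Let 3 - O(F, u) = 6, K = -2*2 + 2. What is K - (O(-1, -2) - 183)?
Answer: 184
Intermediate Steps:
K = -2 (K = -4 + 2 = -2)
O(F, u) = -3 (O(F, u) = 3 - 1*6 = 3 - 6 = -3)
K - (O(-1, -2) - 183) = -2 - (-3 - 183) = -2 - 1*(-186) = -2 + 186 = 184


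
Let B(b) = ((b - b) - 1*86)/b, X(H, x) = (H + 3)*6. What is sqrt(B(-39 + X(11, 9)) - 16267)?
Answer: I*sqrt(3660505)/15 ≈ 127.55*I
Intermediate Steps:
X(H, x) = 18 + 6*H (X(H, x) = (3 + H)*6 = 18 + 6*H)
B(b) = -86/b (B(b) = (0 - 86)/b = -86/b)
sqrt(B(-39 + X(11, 9)) - 16267) = sqrt(-86/(-39 + (18 + 6*11)) - 16267) = sqrt(-86/(-39 + (18 + 66)) - 16267) = sqrt(-86/(-39 + 84) - 16267) = sqrt(-86/45 - 16267) = sqrt(-732101/45) = I*sqrt(3660505)/15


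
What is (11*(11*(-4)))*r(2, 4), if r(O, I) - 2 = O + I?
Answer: -3872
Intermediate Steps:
r(O, I) = 2 + I + O (r(O, I) = 2 + (O + I) = 2 + (I + O) = 2 + I + O)
(11*(11*(-4)))*r(2, 4) = (11*(11*(-4)))*(2 + 4 + 2) = (11*(-44))*8 = -484*8 = -3872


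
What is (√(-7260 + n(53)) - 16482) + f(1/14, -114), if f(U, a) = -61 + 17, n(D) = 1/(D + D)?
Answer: -16526 + I*√81573254/106 ≈ -16526.0 + 85.206*I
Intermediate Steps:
n(D) = 1/(2*D)
f(U, a) = -44
(√(-7260 + n(53)) - 16482) + f(1/14, -114) = (√(-7260 + (½)/53) - 16482) - 44 = (√(-7260 + (½)*(1/53)) - 16482) - 44 = (√(-7260 + 1/106) - 16482) - 44 = (√(-769559/106) - 16482) - 44 = (I*√81573254/106 - 16482) - 44 = (-16482 + I*√81573254/106) - 44 = -16526 + I*√81573254/106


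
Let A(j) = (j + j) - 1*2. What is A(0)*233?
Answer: -466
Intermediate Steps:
A(j) = -2 + 2*j (A(j) = 2*j - 2 = -2 + 2*j)
A(0)*233 = (-2 + 2*0)*233 = (-2 + 0)*233 = -2*233 = -466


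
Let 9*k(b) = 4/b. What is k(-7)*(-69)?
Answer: 92/21 ≈ 4.3810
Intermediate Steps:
k(b) = 4/(9*b) (k(b) = (4/b)/9 = 4/(9*b))
k(-7)*(-69) = ((4/9)/(-7))*(-69) = ((4/9)*(-⅐))*(-69) = -4/63*(-69) = 92/21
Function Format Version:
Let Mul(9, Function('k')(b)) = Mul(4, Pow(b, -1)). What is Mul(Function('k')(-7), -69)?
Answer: Rational(92, 21) ≈ 4.3810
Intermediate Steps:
Function('k')(b) = Mul(Rational(4, 9), Pow(b, -1)) (Function('k')(b) = Mul(Rational(1, 9), Mul(4, Pow(b, -1))) = Mul(Rational(4, 9), Pow(b, -1)))
Mul(Function('k')(-7), -69) = Mul(Mul(Rational(4, 9), Pow(-7, -1)), -69) = Mul(Mul(Rational(4, 9), Rational(-1, 7)), -69) = Mul(Rational(-4, 63), -69) = Rational(92, 21)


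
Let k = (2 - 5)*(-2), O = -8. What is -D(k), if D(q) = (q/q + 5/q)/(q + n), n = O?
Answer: 11/12 ≈ 0.91667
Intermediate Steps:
n = -8
k = 6 (k = -3*(-2) = 6)
D(q) = (1 + 5/q)/(-8 + q) (D(q) = (q/q + 5/q)/(q - 8) = (1 + 5/q)/(-8 + q))
-D(k) = -(5 + 6)/(6*(-8 + 6)) = -11/(6*(-2)) = -(-1)*11/(6*2) = -1*(-11/12) = 11/12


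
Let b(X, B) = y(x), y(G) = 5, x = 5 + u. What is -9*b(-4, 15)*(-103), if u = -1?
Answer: 4635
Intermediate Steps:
x = 4 (x = 5 - 1 = 4)
b(X, B) = 5
-9*b(-4, 15)*(-103) = -9*5*(-103) = -45*(-103) = 4635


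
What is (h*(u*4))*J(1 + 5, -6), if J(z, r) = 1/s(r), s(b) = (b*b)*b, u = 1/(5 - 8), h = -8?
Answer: -4/81 ≈ -0.049383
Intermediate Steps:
u = -⅓ (u = 1/(-3) = -⅓ ≈ -0.33333)
s(b) = b³ (s(b) = b²*b = b³)
J(z, r) = r⁻³ (J(z, r) = 1/(r³) = r⁻³)
(h*(u*4))*J(1 + 5, -6) = -(-8)*4/3/(-6)³ = -8*(-4/3)*(-1/216) = (32/3)*(-1/216) = -4/81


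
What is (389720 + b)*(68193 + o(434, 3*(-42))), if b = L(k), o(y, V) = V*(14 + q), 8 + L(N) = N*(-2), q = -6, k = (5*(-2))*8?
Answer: 26193550320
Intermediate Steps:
k = -80 (k = -10*8 = -80)
L(N) = -8 - 2*N (L(N) = -8 + N*(-2) = -8 - 2*N)
o(y, V) = 8*V (o(y, V) = V*(14 - 6) = V*8 = 8*V)
b = 152 (b = -8 - 2*(-80) = -8 + 160 = 152)
(389720 + b)*(68193 + o(434, 3*(-42))) = (389720 + 152)*(68193 + 8*(3*(-42))) = 389872*(68193 + 8*(-126)) = 389872*(68193 - 1008) = 389872*67185 = 26193550320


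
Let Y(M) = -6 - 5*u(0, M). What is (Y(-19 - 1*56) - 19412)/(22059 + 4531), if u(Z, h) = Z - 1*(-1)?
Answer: -19423/26590 ≈ -0.73046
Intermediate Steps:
u(Z, h) = 1 + Z (u(Z, h) = Z + 1 = 1 + Z)
Y(M) = -11 (Y(M) = -6 - 5*(1 + 0) = -6 - 5*1 = -6 - 5 = -11)
(Y(-19 - 1*56) - 19412)/(22059 + 4531) = (-11 - 19412)/(22059 + 4531) = -19423/26590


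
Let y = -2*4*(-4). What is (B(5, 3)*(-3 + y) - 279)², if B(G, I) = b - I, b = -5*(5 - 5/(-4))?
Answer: 25897921/16 ≈ 1.6186e+6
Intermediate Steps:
b = -125/4 (b = -5*(5 - 5*(-¼)) = -5*(5 + 5/4) = -5*25/4 = -125/4 ≈ -31.250)
B(G, I) = -125/4 - I
y = 32 (y = -8*(-4) = 32)
(B(5, 3)*(-3 + y) - 279)² = ((-125/4 - 1*3)*(-3 + 32) - 279)² = ((-125/4 - 3)*29 - 279)² = (-137/4*29 - 279)² = (-3973/4 - 279)² = (-5089/4)² = 25897921/16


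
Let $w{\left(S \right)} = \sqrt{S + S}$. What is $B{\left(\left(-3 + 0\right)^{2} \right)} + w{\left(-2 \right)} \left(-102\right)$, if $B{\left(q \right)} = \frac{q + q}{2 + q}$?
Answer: $\frac{18}{11} - 204 i \approx 1.6364 - 204.0 i$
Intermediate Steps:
$w{\left(S \right)} = \sqrt{2} \sqrt{S}$ ($w{\left(S \right)} = \sqrt{2 S} = \sqrt{2} \sqrt{S}$)
$B{\left(q \right)} = \frac{2 q}{2 + q}$
$B{\left(\left(-3 + 0\right)^{2} \right)} + w{\left(-2 \right)} \left(-102\right) = \frac{2 \left(-3 + 0\right)^{2}}{2 + \left(-3 + 0\right)^{2}} + \sqrt{2} \sqrt{-2} \left(-102\right) = \frac{2 \left(-3\right)^{2}}{2 + \left(-3\right)^{2}} + \sqrt{2} i \sqrt{2} \left(-102\right) = 2 \cdot 9 \frac{1}{2 + 9} + 2 i \left(-102\right) = 2 \cdot 9 \cdot \frac{1}{11} - 204 i = \frac{18}{11} - 204 i$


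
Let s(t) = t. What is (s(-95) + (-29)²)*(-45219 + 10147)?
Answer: -26163712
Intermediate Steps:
(s(-95) + (-29)²)*(-45219 + 10147) = (-95 + (-29)²)*(-45219 + 10147) = (-95 + 841)*(-35072) = 746*(-35072) = -26163712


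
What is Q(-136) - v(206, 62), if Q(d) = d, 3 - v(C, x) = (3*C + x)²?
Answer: 462261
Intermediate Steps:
v(C, x) = 3 - (x + 3*C)² (v(C, x) = 3 - (3*C + x)² = 3 - (x + 3*C)²)
Q(-136) - v(206, 62) = -136 - (3 - (62 + 3*206)²) = -136 - (3 - (62 + 618)²) = -136 - (3 - 1*680²) = -136 - (3 - 1*462400) = -136 - (3 - 462400) = -136 - 1*(-462397) = -136 + 462397 = 462261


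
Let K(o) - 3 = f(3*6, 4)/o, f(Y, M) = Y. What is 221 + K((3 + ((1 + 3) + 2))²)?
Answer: 2018/9 ≈ 224.22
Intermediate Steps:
K(o) = 3 + 18/o (K(o) = 3 + (3*6)/o = 3 + 18/o)
221 + K((3 + ((1 + 3) + 2))²) = 221 + (3 + 18/((3 + ((1 + 3) + 2))²)) = 221 + (3 + 18/((3 + (4 + 2))²)) = 221 + (3 + 18/((3 + 6)²)) = 221 + (3 + 18/(9²)) = 221 + (3 + 18/81) = 221 + (3 + 18*(1/81)) = 221 + (3 + 2/9) = 221 + 29/9 = 2018/9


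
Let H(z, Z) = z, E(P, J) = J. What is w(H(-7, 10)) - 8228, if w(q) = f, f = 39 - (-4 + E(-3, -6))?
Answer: -8179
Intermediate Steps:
f = 49 (f = 39 - (-4 - 6) = 39 - 1*(-10) = 39 + 10 = 49)
w(q) = 49
w(H(-7, 10)) - 8228 = 49 - 8228 = -8179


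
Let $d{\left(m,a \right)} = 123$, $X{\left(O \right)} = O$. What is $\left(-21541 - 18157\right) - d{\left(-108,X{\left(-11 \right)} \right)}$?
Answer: $-39821$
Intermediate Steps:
$\left(-21541 - 18157\right) - d{\left(-108,X{\left(-11 \right)} \right)} = \left(-21541 - 18157\right) - 123 = -39698 - 123 = -39821$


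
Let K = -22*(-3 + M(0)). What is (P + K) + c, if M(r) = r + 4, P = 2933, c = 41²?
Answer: 4592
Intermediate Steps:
c = 1681
M(r) = 4 + r
K = -22 (K = -22*(-3 + (4 + 0)) = -22*(-3 + 4) = -22*1 = -22)
(P + K) + c = (2933 - 22) + 1681 = 2911 + 1681 = 4592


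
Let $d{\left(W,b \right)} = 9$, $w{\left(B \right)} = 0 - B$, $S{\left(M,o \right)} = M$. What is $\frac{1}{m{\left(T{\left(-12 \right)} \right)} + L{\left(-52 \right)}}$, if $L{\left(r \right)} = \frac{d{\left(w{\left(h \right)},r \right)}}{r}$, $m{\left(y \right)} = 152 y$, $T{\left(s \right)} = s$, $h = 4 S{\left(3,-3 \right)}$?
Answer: $- \frac{52}{94857} \approx -0.00054819$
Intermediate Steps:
$h = 12$ ($h = 4 \cdot 3 = 12$)
$w{\left(B \right)} = - B$
$L{\left(r \right)} = \frac{9}{r}$
$\frac{1}{m{\left(T{\left(-12 \right)} \right)} + L{\left(-52 \right)}} = \frac{1}{152 \left(-12\right) + \frac{9}{-52}} = \frac{1}{-1824 + 9 \left(- \frac{1}{52}\right)} = \frac{1}{-1824 - \frac{9}{52}} = \frac{1}{- \frac{94857}{52}} = - \frac{52}{94857}$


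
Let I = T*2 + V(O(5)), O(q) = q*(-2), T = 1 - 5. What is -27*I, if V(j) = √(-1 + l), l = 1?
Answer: 216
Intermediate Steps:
T = -4
O(q) = -2*q
V(j) = 0 (V(j) = √(-1 + 1) = √0 = 0)
I = -8 (I = -4*2 + 0 = -8 + 0 = -8)
-27*I = -27*(-8) = 216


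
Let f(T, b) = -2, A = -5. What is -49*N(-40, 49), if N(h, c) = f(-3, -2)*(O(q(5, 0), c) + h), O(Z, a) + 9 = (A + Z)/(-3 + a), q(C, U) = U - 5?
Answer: -110936/23 ≈ -4823.3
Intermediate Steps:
q(C, U) = -5 + U
O(Z, a) = -9 + (-5 + Z)/(-3 + a)
N(h, c) = -2*h - 2*(17 - 9*c)/(-3 + c) (N(h, c) = -2*((22 + (-5 + 0) - 9*c)/(-3 + c) + h) = -2*((22 - 5 - 9*c)/(-3 + c) + h) = -2*((17 - 9*c)/(-3 + c) + h) = -2*(h + (17 - 9*c)/(-3 + c)) = -2*h - 2*(17 - 9*c)/(-3 + c))
-49*N(-40, 49) = -98*(-17 + 9*49 - 1*(-40)*(-3 + 49))/(-3 + 49) = -98*(-17 + 441 - 1*(-40)*46)/46 = -98*(-17 + 441 + 1840)/46 = -98*2264/46 = -49*2264/23 = -110936/23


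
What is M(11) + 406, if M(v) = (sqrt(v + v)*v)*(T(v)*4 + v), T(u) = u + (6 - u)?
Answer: 406 + 385*sqrt(22) ≈ 2211.8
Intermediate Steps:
T(u) = 6
M(v) = sqrt(2)*v**(3/2)*(24 + v) (M(v) = (sqrt(v + v)*v)*(6*4 + v) = (sqrt(2*v)*v)*(24 + v) = ((sqrt(2)*sqrt(v))*v)*(24 + v) = (sqrt(2)*v**(3/2))*(24 + v) = sqrt(2)*v**(3/2)*(24 + v))
M(11) + 406 = sqrt(2)*11**(3/2)*(24 + 11) + 406 = sqrt(2)*(11*sqrt(11))*35 + 406 = 385*sqrt(22) + 406 = 406 + 385*sqrt(22)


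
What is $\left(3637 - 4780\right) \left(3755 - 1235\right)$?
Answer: $-2880360$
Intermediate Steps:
$\left(3637 - 4780\right) \left(3755 - 1235\right) = \left(-1143\right) 2520 = -2880360$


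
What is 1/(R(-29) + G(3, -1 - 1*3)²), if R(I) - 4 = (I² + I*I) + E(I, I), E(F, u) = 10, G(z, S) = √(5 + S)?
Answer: 1/1697 ≈ 0.00058927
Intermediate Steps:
R(I) = 14 + 2*I² (R(I) = 4 + ((I² + I*I) + 10) = 4 + ((I² + I²) + 10) = 4 + (2*I² + 10) = 4 + (10 + 2*I²) = 14 + 2*I²)
1/(R(-29) + G(3, -1 - 1*3)²) = 1/((14 + 2*(-29)²) + (√(5 + (-1 - 1*3)))²) = 1/((14 + 2*841) + (√(5 + (-1 - 3)))²) = 1/((14 + 1682) + (√(5 - 4))²) = 1/(1696 + (√1)²) = 1/(1696 + 1²) = 1/(1696 + 1) = 1/1697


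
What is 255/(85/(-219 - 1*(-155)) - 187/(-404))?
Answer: -96960/329 ≈ -294.71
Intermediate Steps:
255/(85/(-219 - 1*(-155)) - 187/(-404)) = 255/(85/(-219 + 155) - 187*(-1/404)) = 255/(85/(-64) + 187/404) = 255/(85*(-1/64) + 187/404) = 255/(-85/64 + 187/404) = 255/(-5593/6464) = 255*(-6464/5593) = -96960/329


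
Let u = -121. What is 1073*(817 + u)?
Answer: 746808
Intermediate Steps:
1073*(817 + u) = 1073*(817 - 121) = 1073*696 = 746808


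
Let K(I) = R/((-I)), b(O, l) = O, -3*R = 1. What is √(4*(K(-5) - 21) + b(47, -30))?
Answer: I*√8385/15 ≈ 6.1046*I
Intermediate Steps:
R = -⅓ (R = -⅓*1 = -⅓ ≈ -0.33333)
K(I) = 1/(3*I) (K(I) = -(-1/I)/3 = -(-1)/(3*I) = 1/(3*I))
√(4*(K(-5) - 21) + b(47, -30)) = √(4*((⅓)/(-5) - 21) + 47) = √(4*((⅓)*(-⅕) - 21) + 47) = √(4*(-1/15 - 21) + 47) = √(4*(-316/15) + 47) = √(-1264/15 + 47) = √(-559/15) = I*√8385/15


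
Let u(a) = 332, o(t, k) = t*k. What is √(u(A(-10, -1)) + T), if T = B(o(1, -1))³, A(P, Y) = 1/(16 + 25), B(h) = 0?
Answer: 2*√83 ≈ 18.221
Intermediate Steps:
o(t, k) = k*t
A(P, Y) = 1/41
T = 0 (T = 0³ = 0)
√(u(A(-10, -1)) + T) = √(332 + 0) = √332 = 2*√83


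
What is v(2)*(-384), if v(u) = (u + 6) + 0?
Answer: -3072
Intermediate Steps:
v(u) = 6 + u (v(u) = (6 + u) + 0 = 6 + u)
v(2)*(-384) = (6 + 2)*(-384) = 8*(-384) = -3072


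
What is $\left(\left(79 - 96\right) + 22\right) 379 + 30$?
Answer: $1925$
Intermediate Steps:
$\left(\left(79 - 96\right) + 22\right) 379 + 30 = \left(-17 + 22\right) 379 + 30 = 5 \cdot 379 + 30 = 1895 + 30 = 1925$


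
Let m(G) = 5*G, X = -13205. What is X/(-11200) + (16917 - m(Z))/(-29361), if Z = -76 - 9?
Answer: 38696321/65768640 ≈ 0.58837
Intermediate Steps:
Z = -85
X/(-11200) + (16917 - m(Z))/(-29361) = -13205/(-11200) + (16917 - 5*(-85))/(-29361) = -13205*(-1/11200) + (16917 - 1*(-425))*(-1/29361) = 2641/2240 + (16917 + 425)*(-1/29361) = 2641/2240 + 17342*(-1/29361) = 2641/2240 - 17342/29361 = 38696321/65768640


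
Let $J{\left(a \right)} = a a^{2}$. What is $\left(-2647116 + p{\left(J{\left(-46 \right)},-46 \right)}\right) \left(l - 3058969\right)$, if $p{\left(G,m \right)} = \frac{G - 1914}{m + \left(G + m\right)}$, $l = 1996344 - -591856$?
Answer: $\frac{20235465524184677}{16238} \approx 1.2462 \cdot 10^{12}$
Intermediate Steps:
$l = 2588200$ ($l = 1996344 + 591856 = 2588200$)
$J{\left(a \right)} = a^{3}$
$p{\left(G,m \right)} = \frac{-1914 + G}{G + 2 m}$
$\left(-2647116 + p{\left(J{\left(-46 \right)},-46 \right)}\right) \left(l - 3058969\right) = \left(-2647116 + \frac{-1914 + \left(-46\right)^{3}}{\left(-46\right)^{3} + 2 \left(-46\right)}\right) \left(2588200 - 3058969\right) = \left(-2647116 + \frac{-1914 - 97336}{-97336 - 92}\right) \left(-470769\right) = \left(-2647116 + \frac{1}{-97428} \left(-99250\right)\right) \left(-470769\right) = \left(-2647116 - - \frac{49625}{48714}\right) \left(-470769\right) = \left(-2647116 + \frac{49625}{48714}\right) \left(-470769\right) = \left(- \frac{128951559199}{48714}\right) \left(-470769\right) = \frac{20235465524184677}{16238}$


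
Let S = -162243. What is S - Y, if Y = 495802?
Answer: -658045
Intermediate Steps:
S - Y = -162243 - 1*495802 = -162243 - 495802 = -658045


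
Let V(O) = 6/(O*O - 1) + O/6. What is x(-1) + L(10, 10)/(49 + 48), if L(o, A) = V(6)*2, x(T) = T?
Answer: -3313/3395 ≈ -0.97585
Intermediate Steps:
V(O) = 6/(-1 + O**2) + O/6 (V(O) = 6/(O**2 - 1) + O*(1/6) = 6/(-1 + O**2) + O/6)
L(o, A) = 82/35 (L(o, A) = ((36 + 6**3 - 1*6)/(6*(-1 + 6**2)))*2 = ((36 + 216 - 6)/(6*(-1 + 36)))*2 = ((1/6)*246/35)*2 = ((1/6)*(1/35)*246)*2 = (41/35)*2 = 82/35)
x(-1) + L(10, 10)/(49 + 48) = -1 + 82/(35*(49 + 48)) = -1 + (82/35)/97 = -1 + (82/35)*(1/97) = -1 + 82/3395 = -3313/3395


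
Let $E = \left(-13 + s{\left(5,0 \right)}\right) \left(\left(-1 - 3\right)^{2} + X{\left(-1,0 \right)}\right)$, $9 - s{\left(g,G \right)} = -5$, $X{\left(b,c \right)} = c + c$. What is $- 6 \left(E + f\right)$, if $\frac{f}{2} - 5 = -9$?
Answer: $-48$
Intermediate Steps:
$f = -8$ ($f = 10 + 2 \left(-9\right) = 10 - 18 = -8$)
$X{\left(b,c \right)} = 2 c$
$s{\left(g,G \right)} = 14$ ($s{\left(g,G \right)} = 9 - -5 = 9 + 5 = 14$)
$E = 16$ ($E = \left(-13 + 14\right) \left(\left(-1 - 3\right)^{2} + 2 \cdot 0\right) = 1 \left(\left(-4\right)^{2} + 0\right) = 1 \left(16 + 0\right) = 1 \cdot 16 = 16$)
$- 6 \left(E + f\right) = - 6 \left(16 - 8\right) = \left(-6\right) 8 = -48$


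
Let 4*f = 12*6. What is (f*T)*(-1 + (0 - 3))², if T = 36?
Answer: 10368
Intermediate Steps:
f = 18 (f = (12*6)/4 = (¼)*72 = 18)
(f*T)*(-1 + (0 - 3))² = (18*36)*(-1 + (0 - 3))² = 648*(-1 - 3)² = 648*(-4)² = 648*16 = 10368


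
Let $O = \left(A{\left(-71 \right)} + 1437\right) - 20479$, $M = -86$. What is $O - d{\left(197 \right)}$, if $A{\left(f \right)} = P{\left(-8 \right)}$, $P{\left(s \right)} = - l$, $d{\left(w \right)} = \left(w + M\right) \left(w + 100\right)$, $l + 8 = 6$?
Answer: $-52007$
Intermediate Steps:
$l = -2$ ($l = -8 + 6 = -2$)
$d{\left(w \right)} = \left(-86 + w\right) \left(100 + w\right)$ ($d{\left(w \right)} = \left(w - 86\right) \left(w + 100\right) = \left(-86 + w\right) \left(100 + w\right)$)
$P{\left(s \right)} = 2$ ($P{\left(s \right)} = \left(-1\right) \left(-2\right) = 2$)
$A{\left(f \right)} = 2$
$O = -19040$ ($O = \left(2 + 1437\right) - 20479 = 1439 - 20479 = -19040$)
$O - d{\left(197 \right)} = -19040 - \left(-8600 + 197^{2} + 14 \cdot 197\right) = -19040 - \left(-8600 + 38809 + 2758\right) = -19040 - 32967 = -52007$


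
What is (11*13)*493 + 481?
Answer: 70980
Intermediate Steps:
(11*13)*493 + 481 = 143*493 + 481 = 70499 + 481 = 70980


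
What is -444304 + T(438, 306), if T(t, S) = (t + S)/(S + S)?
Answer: -22659442/51 ≈ -4.4430e+5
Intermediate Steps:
T(t, S) = (S + t)/(2*S) (T(t, S) = (S + t)/((2*S)) = (S + t)*(1/(2*S)) = (S + t)/(2*S))
-444304 + T(438, 306) = -444304 + (½)*(306 + 438)/306 = -444304 + (½)*(1/306)*744 = -444304 + 62/51 = -22659442/51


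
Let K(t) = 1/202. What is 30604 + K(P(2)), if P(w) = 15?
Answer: 6182009/202 ≈ 30604.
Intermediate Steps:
K(t) = 1/202
30604 + K(P(2)) = 30604 + 1/202 = 6182009/202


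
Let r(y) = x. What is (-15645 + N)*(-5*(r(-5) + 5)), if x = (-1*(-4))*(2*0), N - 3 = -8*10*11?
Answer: 413050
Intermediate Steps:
N = -877 (N = 3 - 8*10*11 = 3 - 80*11 = 3 - 880 = -877)
x = 0 (x = 4*0 = 0)
r(y) = 0
(-15645 + N)*(-5*(r(-5) + 5)) = (-15645 - 877)*(-5*(0 + 5)) = -(-82610)*5 = -16522*(-25) = 413050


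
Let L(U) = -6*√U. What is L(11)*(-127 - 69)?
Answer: 1176*√11 ≈ 3900.4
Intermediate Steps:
L(11)*(-127 - 69) = (-6*√11)*(-127 - 69) = -6*√11*(-196) = 1176*√11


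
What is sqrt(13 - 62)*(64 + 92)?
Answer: 1092*I ≈ 1092.0*I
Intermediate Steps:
sqrt(13 - 62)*(64 + 92) = sqrt(-49)*156 = (7*I)*156 = 1092*I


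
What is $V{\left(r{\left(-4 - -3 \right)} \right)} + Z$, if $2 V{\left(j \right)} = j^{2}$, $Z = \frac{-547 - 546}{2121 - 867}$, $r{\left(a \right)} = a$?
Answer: $- \frac{233}{627} \approx -0.37161$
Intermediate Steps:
$Z = - \frac{1093}{1254} \approx -0.87161$
$V{\left(j \right)} = \frac{j^{2}}{2}$
$V{\left(r{\left(-4 - -3 \right)} \right)} + Z = \frac{\left(-4 - -3\right)^{2}}{2} - \frac{1093}{1254} = \frac{\left(-4 + 3\right)^{2}}{2} - \frac{1093}{1254} = \frac{\left(-1\right)^{2}}{2} - \frac{1093}{1254} = \frac{1}{2} \cdot 1 - \frac{1093}{1254} = \frac{1}{2} - \frac{1093}{1254} = - \frac{233}{627}$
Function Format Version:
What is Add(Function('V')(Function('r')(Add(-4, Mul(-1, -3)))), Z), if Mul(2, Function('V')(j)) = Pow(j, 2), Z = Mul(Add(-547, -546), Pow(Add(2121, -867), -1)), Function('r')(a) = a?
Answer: Rational(-233, 627) ≈ -0.37161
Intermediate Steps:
Z = Rational(-1093, 1254) (Z = Mul(-1093, Pow(1254, -1)) = Mul(-1093, Rational(1, 1254)) = Rational(-1093, 1254) ≈ -0.87161)
Function('V')(j) = Mul(Rational(1, 2), Pow(j, 2))
Add(Function('V')(Function('r')(Add(-4, Mul(-1, -3)))), Z) = Add(Mul(Rational(1, 2), Pow(Add(-4, Mul(-1, -3)), 2)), Rational(-1093, 1254)) = Add(Mul(Rational(1, 2), Pow(Add(-4, 3), 2)), Rational(-1093, 1254)) = Add(Mul(Rational(1, 2), Pow(-1, 2)), Rational(-1093, 1254)) = Add(Mul(Rational(1, 2), 1), Rational(-1093, 1254)) = Add(Rational(1, 2), Rational(-1093, 1254)) = Rational(-233, 627)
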